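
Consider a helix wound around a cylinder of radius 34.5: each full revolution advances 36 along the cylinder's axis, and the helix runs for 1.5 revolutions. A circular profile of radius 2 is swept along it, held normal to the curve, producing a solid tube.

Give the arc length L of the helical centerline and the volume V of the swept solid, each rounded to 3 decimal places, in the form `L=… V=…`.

L=329.608 V=4141.981

2πR = 2π·34.5 = 216.769893
per-turn = √(216.769893² + 36²) = √(46989.1866 + 1296) = √48285.1866 = 219.738905
L = 1.5 × 219.738905 = 329.608358
V = π·2² × L = 12.566371 × 329.608358 = 4141.980786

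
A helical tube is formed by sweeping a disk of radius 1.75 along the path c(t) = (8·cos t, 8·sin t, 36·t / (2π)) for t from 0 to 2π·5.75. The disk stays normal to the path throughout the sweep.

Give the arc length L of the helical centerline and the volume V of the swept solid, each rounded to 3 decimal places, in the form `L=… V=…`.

L=355.507 V=3420.380

2πR = 2π·8 = 50.265482
per-turn = √(50.265482² + 36²) = √(2526.6187 + 1296) = √3822.6187 = 61.827330
L = 5.75 × 61.827330 = 355.507147
V = π·1.75² × L = 9.621128 × 355.507147 = 3420.379590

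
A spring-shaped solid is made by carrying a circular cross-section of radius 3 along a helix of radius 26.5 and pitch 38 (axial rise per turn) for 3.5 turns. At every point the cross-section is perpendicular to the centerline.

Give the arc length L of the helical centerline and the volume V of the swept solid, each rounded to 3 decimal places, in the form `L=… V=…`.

2πR = 2π·26.5 = 166.504411
per-turn = √(166.504411² + 38²) = √(27723.7188 + 1444) = √29167.7188 = 170.785593
L = 3.5 × 170.785593 = 597.749575
V = π·3² × L = 28.274334 × 597.749575 = 16900.971072

L=597.750 V=16900.971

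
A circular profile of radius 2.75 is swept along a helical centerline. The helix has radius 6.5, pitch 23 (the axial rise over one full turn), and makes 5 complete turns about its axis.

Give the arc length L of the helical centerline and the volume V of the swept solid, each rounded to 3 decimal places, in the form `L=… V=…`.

L=234.359 V=5567.967

2πR = 2π·6.5 = 40.840704
per-turn = √(40.840704² + 23²) = √(1667.9631 + 529) = √2196.9631 = 46.871773
L = 5 × 46.871773 = 234.358867
V = π·2.75² × L = 23.758294 × 234.358867 = 5567.966970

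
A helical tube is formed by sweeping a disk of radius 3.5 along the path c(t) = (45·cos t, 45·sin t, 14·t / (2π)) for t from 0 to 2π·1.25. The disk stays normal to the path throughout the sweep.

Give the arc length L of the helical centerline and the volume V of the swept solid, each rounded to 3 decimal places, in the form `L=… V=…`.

L=353.862 V=13618.212

2πR = 2π·45 = 282.743339
per-turn = √(282.743339² + 14²) = √(79943.7956 + 196) = √80139.7956 = 283.089731
L = 1.25 × 283.089731 = 353.862163
V = π·3.5² × L = 38.484510 × 353.862163 = 13618.211969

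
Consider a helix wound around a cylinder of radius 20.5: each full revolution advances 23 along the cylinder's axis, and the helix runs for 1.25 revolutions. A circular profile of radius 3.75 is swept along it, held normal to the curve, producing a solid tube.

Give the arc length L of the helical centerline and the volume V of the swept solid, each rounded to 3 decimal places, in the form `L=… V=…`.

2πR = 2π·20.5 = 128.805299
per-turn = √(128.805299² + 23²) = √(16590.8050 + 529) = √17119.8050 = 130.842673
L = 1.25 × 130.842673 = 163.553341
V = π·3.75² × L = 44.178647 × 163.553341 = 7225.565261

L=163.553 V=7225.565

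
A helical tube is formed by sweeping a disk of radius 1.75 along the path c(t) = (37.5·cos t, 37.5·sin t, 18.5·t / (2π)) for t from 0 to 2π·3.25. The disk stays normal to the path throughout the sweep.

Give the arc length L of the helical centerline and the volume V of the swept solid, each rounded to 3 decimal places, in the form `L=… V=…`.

2πR = 2π·37.5 = 235.619449
per-turn = √(235.619449² + 18.5²) = √(55516.5248 + 342.25) = √55858.7748 = 236.344610
L = 3.25 × 236.344610 = 768.119983
V = π·1.75² × L = 9.621128 × 768.119983 = 7390.180293

L=768.120 V=7390.180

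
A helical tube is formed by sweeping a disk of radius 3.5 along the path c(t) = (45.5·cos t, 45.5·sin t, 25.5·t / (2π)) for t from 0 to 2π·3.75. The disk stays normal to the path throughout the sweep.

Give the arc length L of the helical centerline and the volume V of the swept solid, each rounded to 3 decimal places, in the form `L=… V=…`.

L=1076.325 V=41421.831

2πR = 2π·45.5 = 285.884931
per-turn = √(285.884931² + 25.5²) = √(81730.1940 + 650.25) = √82380.4440 = 287.019937
L = 3.75 × 287.019937 = 1076.324763
V = π·3.5² × L = 38.484510 × 1076.324763 = 41421.831093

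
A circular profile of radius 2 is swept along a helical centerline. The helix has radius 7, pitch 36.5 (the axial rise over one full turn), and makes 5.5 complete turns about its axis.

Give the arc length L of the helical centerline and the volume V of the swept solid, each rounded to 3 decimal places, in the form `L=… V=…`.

L=314.352 V=3950.269

2πR = 2π·7 = 43.982297
per-turn = √(43.982297² + 36.5²) = √(1934.4425 + 1332.25) = √3266.6925 = 57.154986
L = 5.5 × 57.154986 = 314.352425
V = π·2² × L = 12.566371 × 314.352425 = 3950.269074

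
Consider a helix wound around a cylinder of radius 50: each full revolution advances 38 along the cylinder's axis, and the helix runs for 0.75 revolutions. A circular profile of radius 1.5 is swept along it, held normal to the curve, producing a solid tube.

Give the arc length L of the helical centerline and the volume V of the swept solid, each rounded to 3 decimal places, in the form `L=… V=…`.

2πR = 2π·50 = 314.159265
per-turn = √(314.159265² + 38²) = √(98696.0440 + 1444) = √100140.0440 = 316.449118
L = 0.75 × 316.449118 = 237.336838
V = π·1.5² × L = 7.068583 × 237.336838 = 1677.635251

L=237.337 V=1677.635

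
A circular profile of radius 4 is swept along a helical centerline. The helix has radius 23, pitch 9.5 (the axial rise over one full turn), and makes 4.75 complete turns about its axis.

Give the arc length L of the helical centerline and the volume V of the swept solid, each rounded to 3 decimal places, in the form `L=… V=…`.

2πR = 2π·23 = 144.513262
per-turn = √(144.513262² + 9.5²) = √(20884.0829 + 90.25) = √20974.3329 = 144.825181
L = 4.75 × 144.825181 = 687.919607
V = π·4² × L = 50.265482 × 687.919607 = 34578.610961

L=687.920 V=34578.611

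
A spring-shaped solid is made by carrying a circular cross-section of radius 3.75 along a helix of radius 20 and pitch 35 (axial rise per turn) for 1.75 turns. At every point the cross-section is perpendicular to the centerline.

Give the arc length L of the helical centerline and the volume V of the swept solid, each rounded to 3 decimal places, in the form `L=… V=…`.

L=228.282 V=10085.185

2πR = 2π·20 = 125.663706
per-turn = √(125.663706² + 35²) = √(15791.3670 + 1225) = √17016.3670 = 130.446798
L = 1.75 × 130.446798 = 228.281896
V = π·3.75² × L = 44.178647 × 228.281896 = 10085.185232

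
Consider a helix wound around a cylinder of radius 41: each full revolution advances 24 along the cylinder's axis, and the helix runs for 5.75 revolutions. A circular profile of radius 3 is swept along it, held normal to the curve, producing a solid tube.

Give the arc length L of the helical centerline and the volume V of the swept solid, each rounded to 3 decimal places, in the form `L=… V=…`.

L=1487.675 V=42063.030

2πR = 2π·41 = 257.610598
per-turn = √(257.610598² + 24²) = √(66363.2200 + 576) = √66939.2200 = 258.726149
L = 5.75 × 258.726149 = 1487.675355
V = π·3² × L = 28.274334 × 1487.675355 = 42063.029688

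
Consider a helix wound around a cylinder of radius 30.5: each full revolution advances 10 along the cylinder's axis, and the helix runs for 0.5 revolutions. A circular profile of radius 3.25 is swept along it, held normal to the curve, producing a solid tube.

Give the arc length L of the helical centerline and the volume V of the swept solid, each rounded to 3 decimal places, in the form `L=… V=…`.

L=95.949 V=3183.881

2πR = 2π·30.5 = 191.637152
per-turn = √(191.637152² + 10²) = √(36724.7980 + 100) = √36824.7980 = 191.897884
L = 0.5 × 191.897884 = 95.948942
V = π·3.25² × L = 33.183072 × 95.948942 = 3183.880693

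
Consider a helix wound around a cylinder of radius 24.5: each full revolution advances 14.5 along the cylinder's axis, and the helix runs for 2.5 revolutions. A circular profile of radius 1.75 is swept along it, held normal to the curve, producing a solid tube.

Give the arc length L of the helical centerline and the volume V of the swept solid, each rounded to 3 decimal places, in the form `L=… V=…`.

2πR = 2π·24.5 = 153.938040
per-turn = √(153.938040² + 14.5²) = √(23696.9202 + 210.25) = √23907.1702 = 154.619437
L = 2.5 × 154.619437 = 386.548591
V = π·1.75² × L = 9.621128 × 386.548591 = 3719.033284

L=386.549 V=3719.033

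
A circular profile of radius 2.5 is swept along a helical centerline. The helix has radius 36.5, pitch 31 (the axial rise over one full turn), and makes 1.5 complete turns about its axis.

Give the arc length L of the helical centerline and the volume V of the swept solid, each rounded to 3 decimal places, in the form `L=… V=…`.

L=347.133 V=6815.939

2πR = 2π·36.5 = 229.336264
per-turn = √(229.336264² + 31²) = √(52595.1219 + 961) = √53556.1219 = 231.421956
L = 1.5 × 231.421956 = 347.132934
V = π·2.5² × L = 19.634954 × 347.132934 = 6815.939229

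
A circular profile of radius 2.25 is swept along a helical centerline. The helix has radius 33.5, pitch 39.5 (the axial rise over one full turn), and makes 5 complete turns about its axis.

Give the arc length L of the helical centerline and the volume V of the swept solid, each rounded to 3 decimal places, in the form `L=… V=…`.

2πR = 2π·33.5 = 210.486708
per-turn = √(210.486708² + 39.5²) = √(44304.6542 + 1560.25) = √45864.9042 = 214.160931
L = 5 × 214.160931 = 1070.804653
V = π·2.25² × L = 15.904313 × 1070.804653 = 17030.412151

L=1070.805 V=17030.412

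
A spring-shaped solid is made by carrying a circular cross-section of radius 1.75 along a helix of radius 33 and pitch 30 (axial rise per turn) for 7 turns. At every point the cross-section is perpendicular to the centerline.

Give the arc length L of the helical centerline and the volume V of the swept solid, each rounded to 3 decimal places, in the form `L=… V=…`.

2πR = 2π·33 = 207.345115
per-turn = √(207.345115² + 30²) = √(42991.9968 + 900) = √43891.9968 = 209.504169
L = 7 × 209.504169 = 1466.529182
V = π·1.75² × L = 9.621128 × 1466.529182 = 14109.664245

L=1466.529 V=14109.664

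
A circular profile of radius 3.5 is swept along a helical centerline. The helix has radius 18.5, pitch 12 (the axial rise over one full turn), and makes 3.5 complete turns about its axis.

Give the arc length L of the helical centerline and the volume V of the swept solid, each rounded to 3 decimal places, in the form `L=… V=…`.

L=408.998 V=15740.105

2πR = 2π·18.5 = 116.238928
per-turn = √(116.238928² + 12²) = √(13511.4884 + 144) = √13655.4884 = 116.856700
L = 3.5 × 116.856700 = 408.998451
V = π·3.5² × L = 38.484510 × 408.998451 = 15740.104994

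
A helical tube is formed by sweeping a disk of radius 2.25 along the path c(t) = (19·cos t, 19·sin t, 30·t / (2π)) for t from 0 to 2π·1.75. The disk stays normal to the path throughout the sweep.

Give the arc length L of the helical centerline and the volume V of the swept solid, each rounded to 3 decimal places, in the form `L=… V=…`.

L=215.411 V=3425.972

2πR = 2π·19 = 119.380521
per-turn = √(119.380521² + 30²) = √(14251.7088 + 900) = √15151.7088 = 123.092277
L = 1.75 × 123.092277 = 215.411485
V = π·2.25² × L = 15.904313 × 215.411485 = 3425.971647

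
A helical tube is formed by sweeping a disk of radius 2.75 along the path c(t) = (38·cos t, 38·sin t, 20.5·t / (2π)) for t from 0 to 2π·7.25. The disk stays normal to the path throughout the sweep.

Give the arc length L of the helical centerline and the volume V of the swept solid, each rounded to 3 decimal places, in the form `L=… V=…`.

2πR = 2π·38 = 238.761042
per-turn = √(238.761042² + 20.5²) = √(57006.8350 + 420.25) = √57427.0850 = 239.639490
L = 7.25 × 239.639490 = 1737.386300
V = π·2.75² × L = 23.758294 × 1737.386300 = 41277.335283

L=1737.386 V=41277.335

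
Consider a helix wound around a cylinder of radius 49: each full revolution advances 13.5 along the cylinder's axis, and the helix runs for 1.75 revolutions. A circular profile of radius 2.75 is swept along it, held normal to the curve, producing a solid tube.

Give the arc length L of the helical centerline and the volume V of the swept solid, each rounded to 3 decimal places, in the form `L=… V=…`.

L=539.301 V=12812.869

2πR = 2π·49 = 307.876080
per-turn = √(307.876080² + 13.5²) = √(94787.6807 + 182.25) = √94969.9307 = 308.171917
L = 1.75 × 308.171917 = 539.300855
V = π·2.75² × L = 23.758294 × 539.300855 = 12812.868517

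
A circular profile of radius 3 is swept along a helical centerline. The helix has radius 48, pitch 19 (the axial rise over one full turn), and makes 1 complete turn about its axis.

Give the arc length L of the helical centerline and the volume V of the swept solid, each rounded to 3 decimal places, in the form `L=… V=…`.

2πR = 2π·48 = 301.592895
per-turn = √(301.592895² + 19²) = √(90958.2742 + 361) = √91319.2742 = 302.190791
L = 1 × 302.190791 = 302.190791
V = π·3² × L = 28.274334 × 302.190791 = 8544.243321

L=302.191 V=8544.243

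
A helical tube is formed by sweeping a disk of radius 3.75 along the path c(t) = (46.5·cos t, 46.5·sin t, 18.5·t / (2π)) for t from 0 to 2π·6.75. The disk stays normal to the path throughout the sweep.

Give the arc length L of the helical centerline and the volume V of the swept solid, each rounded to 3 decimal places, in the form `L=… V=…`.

2πR = 2π·46.5 = 292.168117
per-turn = √(292.168117² + 18.5²) = √(85362.2085 + 342.25) = √85704.4585 = 292.753238
L = 6.75 × 292.753238 = 1976.084358
V = π·3.75² × L = 44.178647 × 1976.084358 = 87300.732671

L=1976.084 V=87300.733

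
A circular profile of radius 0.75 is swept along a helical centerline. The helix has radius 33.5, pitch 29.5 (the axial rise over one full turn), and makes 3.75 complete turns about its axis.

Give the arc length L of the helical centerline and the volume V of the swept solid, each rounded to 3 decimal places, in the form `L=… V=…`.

L=797.040 V=1408.485

2πR = 2π·33.5 = 210.486708
per-turn = √(210.486708² + 29.5²) = √(44304.6542 + 870.25) = √45174.9042 = 212.543888
L = 3.75 × 212.543888 = 797.039579
V = π·0.75² × L = 1.767146 × 797.039579 = 1408.485198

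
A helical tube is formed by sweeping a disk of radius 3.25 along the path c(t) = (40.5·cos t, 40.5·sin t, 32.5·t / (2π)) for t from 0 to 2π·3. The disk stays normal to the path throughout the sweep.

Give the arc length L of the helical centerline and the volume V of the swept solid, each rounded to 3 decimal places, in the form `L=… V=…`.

L=769.608 V=25537.959

2πR = 2π·40.5 = 254.469005
per-turn = √(254.469005² + 32.5²) = √(64754.4745 + 1056.25) = √65810.7245 = 256.536010
L = 3 × 256.536010 = 769.608030
V = π·3.25² × L = 33.183072 × 769.608030 = 25537.958991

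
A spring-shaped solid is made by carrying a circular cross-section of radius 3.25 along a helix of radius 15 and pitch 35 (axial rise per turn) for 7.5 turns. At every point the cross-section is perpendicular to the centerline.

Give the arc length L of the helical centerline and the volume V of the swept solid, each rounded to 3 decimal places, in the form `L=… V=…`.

2πR = 2π·15 = 94.247780
per-turn = √(94.247780² + 35²) = √(8882.6440 + 1225) = √10107.6440 = 100.536779
L = 7.5 × 100.536779 = 754.025844
V = π·3.25² × L = 33.183072 × 754.025844 = 25020.894162

L=754.026 V=25020.894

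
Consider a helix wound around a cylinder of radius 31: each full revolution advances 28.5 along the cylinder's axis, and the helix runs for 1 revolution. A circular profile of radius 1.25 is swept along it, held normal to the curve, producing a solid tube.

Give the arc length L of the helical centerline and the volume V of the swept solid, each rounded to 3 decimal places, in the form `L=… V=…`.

2πR = 2π·31 = 194.778745
per-turn = √(194.778745² + 28.5²) = √(37938.7593 + 812.25) = √38751.0093 = 196.852761
L = 1 × 196.852761 = 196.852761
V = π·1.25² × L = 4.908739 × 196.852761 = 966.298728

L=196.853 V=966.299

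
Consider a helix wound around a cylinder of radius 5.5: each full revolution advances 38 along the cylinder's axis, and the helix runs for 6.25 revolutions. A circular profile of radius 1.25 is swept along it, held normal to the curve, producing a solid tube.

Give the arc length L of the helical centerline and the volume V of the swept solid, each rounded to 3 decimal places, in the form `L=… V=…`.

2πR = 2π·5.5 = 34.557519
per-turn = √(34.557519² + 38²) = √(1194.2221 + 1444) = √2638.2221 = 51.363627
L = 6.25 × 51.363627 = 321.022666
V = π·1.25² × L = 4.908739 × 321.022666 = 1575.816327

L=321.023 V=1575.816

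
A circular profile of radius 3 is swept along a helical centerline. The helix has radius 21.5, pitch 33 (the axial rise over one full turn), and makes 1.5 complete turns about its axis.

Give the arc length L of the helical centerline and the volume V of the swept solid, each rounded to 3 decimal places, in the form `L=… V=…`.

2πR = 2π·21.5 = 135.088484
per-turn = √(135.088484² + 33²) = √(18248.8985 + 1089) = √19337.8985 = 139.060773
L = 1.5 × 139.060773 = 208.591159
V = π·3² × L = 28.274334 × 208.591159 = 5897.776081

L=208.591 V=5897.776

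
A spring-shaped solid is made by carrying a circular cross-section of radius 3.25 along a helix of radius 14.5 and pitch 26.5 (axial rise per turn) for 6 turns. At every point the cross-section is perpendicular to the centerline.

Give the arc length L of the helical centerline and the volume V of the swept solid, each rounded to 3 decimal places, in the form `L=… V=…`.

L=569.292 V=18890.851

2πR = 2π·14.5 = 91.106187
per-turn = √(91.106187² + 26.5²) = √(8300.3373 + 702.25) = √9002.5873 = 94.881965
L = 6 × 94.881965 = 569.291791
V = π·3.25² × L = 33.183072 × 569.291791 = 18890.850706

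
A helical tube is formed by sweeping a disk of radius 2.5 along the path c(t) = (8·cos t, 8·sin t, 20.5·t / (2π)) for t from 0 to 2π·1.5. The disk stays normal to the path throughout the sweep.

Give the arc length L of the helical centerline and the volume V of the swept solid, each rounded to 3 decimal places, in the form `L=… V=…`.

2πR = 2π·8 = 50.265482
per-turn = √(50.265482² + 20.5²) = √(2526.6187 + 420.25) = √2946.8687 = 54.285069
L = 1.5 × 54.285069 = 81.427604
V = π·2.5² × L = 19.634954 × 81.427604 = 1598.827259

L=81.428 V=1598.827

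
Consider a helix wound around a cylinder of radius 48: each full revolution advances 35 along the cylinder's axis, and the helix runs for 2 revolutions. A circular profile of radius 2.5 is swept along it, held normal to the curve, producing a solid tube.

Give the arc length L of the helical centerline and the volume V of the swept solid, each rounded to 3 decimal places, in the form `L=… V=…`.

L=607.234 V=11923.011

2πR = 2π·48 = 301.592895
per-turn = √(301.592895² + 35²) = √(90958.2742 + 1225) = √92183.2742 = 303.616986
L = 2 × 303.616986 = 607.233972
V = π·2.5² × L = 19.634954 × 607.233972 = 11923.011157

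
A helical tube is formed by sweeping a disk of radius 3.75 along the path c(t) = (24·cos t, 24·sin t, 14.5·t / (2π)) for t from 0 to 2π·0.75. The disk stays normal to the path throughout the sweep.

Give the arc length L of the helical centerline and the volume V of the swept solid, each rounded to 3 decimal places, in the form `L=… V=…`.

2πR = 2π·24 = 150.796447
per-turn = √(150.796447² + 14.5²) = √(22739.5685 + 210.25) = √22949.8185 = 151.491975
L = 0.75 × 151.491975 = 113.618981
V = π·3.75² × L = 44.178647 × 113.618981 = 5019.532836

L=113.619 V=5019.533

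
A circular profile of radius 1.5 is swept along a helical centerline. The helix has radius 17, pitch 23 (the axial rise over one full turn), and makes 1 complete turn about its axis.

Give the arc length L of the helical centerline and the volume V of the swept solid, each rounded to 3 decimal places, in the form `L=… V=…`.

2πR = 2π·17 = 106.814150
per-turn = √(106.814150² + 23²) = √(11409.2627 + 529) = √11938.2627 = 109.262357
L = 1 × 109.262357 = 109.262357
V = π·1.5² × L = 7.068583 × 109.262357 = 772.330092

L=109.262 V=772.330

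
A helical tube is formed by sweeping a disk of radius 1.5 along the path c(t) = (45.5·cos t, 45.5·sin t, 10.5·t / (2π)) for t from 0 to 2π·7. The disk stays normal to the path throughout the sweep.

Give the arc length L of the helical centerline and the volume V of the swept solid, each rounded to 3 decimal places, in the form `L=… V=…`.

2πR = 2π·45.5 = 285.884931
per-turn = √(285.884931² + 10.5²) = √(81730.1940 + 110.25) = √81840.4440 = 286.077689
L = 7 × 286.077689 = 2002.543822
V = π·1.5² × L = 7.068583 × 2002.543822 = 14155.148158

L=2002.544 V=14155.148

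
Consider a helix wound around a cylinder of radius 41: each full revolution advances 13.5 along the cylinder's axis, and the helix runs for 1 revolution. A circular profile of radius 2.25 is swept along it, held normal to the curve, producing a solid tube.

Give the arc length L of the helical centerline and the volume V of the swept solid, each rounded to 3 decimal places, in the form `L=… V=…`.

L=257.964 V=4102.742

2πR = 2π·41 = 257.610598
per-turn = √(257.610598² + 13.5²) = √(66363.2200 + 182.25) = √66545.4700 = 257.964087
L = 1 × 257.964087 = 257.964087
V = π·2.25² × L = 15.904313 × 257.964087 = 4102.741527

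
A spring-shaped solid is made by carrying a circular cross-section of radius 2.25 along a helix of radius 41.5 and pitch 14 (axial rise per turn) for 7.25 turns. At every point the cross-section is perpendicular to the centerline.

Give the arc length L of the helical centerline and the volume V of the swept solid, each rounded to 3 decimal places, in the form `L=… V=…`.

2πR = 2π·41.5 = 260.752190
per-turn = √(260.752190² + 14²) = √(67991.7047 + 196) = √68187.7047 = 261.127756
L = 7.25 × 261.127756 = 1893.176228
V = π·2.25² × L = 15.904313 × 1893.176228 = 30109.666928

L=1893.176 V=30109.667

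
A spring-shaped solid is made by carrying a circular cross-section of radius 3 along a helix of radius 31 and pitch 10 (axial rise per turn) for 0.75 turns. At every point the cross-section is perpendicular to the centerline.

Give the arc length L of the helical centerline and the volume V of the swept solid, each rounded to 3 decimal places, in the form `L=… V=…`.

L=146.276 V=4135.869

2πR = 2π·31 = 194.778745
per-turn = √(194.778745² + 10²) = √(37938.7593 + 100) = √38038.7593 = 195.035277
L = 0.75 × 195.035277 = 146.276458
V = π·3² × L = 28.274334 × 146.276458 = 4135.869408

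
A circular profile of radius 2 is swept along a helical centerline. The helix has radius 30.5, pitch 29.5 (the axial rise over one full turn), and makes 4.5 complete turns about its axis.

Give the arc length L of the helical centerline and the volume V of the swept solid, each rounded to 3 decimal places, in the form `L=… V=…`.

2πR = 2π·30.5 = 191.637152
per-turn = √(191.637152² + 29.5²) = √(36724.7980 + 870.25) = √37595.0480 = 193.894425
L = 4.5 × 193.894425 = 872.524912
V = π·2² × L = 12.566371 × 872.524912 = 10964.471411

L=872.525 V=10964.471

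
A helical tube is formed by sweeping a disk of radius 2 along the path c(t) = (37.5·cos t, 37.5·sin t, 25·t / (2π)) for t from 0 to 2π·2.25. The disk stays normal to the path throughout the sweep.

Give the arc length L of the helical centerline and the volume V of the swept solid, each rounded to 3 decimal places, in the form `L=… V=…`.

L=533.120 V=6699.378

2πR = 2π·37.5 = 235.619449
per-turn = √(235.619449² + 25²) = √(55516.5248 + 625) = √56141.5248 = 236.942028
L = 2.25 × 236.942028 = 533.119564
V = π·2² × L = 12.566371 × 533.119564 = 6699.378018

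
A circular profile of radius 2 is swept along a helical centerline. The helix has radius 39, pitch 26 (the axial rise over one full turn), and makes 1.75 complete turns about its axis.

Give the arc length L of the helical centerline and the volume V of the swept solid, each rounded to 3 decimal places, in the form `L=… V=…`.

L=431.234 V=5419.052

2πR = 2π·39 = 245.044227
per-turn = √(245.044227² + 26²) = √(60046.6732 + 676) = √60722.6732 = 246.419709
L = 1.75 × 246.419709 = 431.234491
V = π·2² × L = 12.566371 × 431.234491 = 5419.052441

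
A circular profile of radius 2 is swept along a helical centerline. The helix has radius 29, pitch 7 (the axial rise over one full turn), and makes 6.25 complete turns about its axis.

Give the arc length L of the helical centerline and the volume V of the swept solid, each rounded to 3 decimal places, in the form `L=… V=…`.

L=1139.667 V=14321.483

2πR = 2π·29 = 182.212374
per-turn = √(182.212374² + 7²) = √(33201.3492 + 49) = √33250.3492 = 182.346783
L = 6.25 × 182.346783 = 1139.667393
V = π·2² × L = 12.566371 × 1139.667393 = 14321.482833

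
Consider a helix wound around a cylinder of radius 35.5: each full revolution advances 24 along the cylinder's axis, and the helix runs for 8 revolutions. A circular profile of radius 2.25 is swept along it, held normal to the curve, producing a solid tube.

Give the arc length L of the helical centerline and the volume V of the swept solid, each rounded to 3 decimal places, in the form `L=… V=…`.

L=1794.724 V=28543.856

2πR = 2π·35.5 = 223.053078
per-turn = √(223.053078² + 24²) = √(49752.6758 + 576) = √50328.6758 = 224.340535
L = 8 × 224.340535 = 1794.724283
V = π·2.25² × L = 15.904313 × 1794.724283 = 28543.856395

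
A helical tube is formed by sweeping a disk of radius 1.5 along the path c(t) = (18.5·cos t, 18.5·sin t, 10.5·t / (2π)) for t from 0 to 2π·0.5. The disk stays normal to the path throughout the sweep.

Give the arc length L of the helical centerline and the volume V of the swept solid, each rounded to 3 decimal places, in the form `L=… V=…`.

2πR = 2π·18.5 = 116.238928
per-turn = √(116.238928² + 10.5²) = √(13511.4884 + 110.25) = √13621.7384 = 116.712203
L = 0.5 × 116.712203 = 58.356102
V = π·1.5² × L = 7.068583 × 58.356102 = 412.494976

L=58.356 V=412.495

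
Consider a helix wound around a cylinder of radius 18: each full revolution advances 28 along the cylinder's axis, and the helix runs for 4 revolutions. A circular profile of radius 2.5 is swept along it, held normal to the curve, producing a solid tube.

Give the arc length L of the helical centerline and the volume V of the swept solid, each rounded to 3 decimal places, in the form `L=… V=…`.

L=466.047 V=9150.818

2πR = 2π·18 = 113.097336
per-turn = √(113.097336² + 28²) = √(12791.0073 + 784) = √13575.0073 = 116.511833
L = 4 × 116.511833 = 466.047333
V = π·2.5² × L = 19.634954 × 466.047333 = 9150.817990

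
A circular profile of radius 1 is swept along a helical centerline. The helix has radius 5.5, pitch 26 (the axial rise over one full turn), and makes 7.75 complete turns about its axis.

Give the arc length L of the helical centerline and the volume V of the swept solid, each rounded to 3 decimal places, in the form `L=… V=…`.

2πR = 2π·5.5 = 34.557519
per-turn = √(34.557519² + 26²) = √(1194.2221 + 676) = √1870.2221 = 43.246065
L = 7.75 × 43.246065 = 335.157003
V = π·1² × L = 3.141593 × 335.157003 = 1052.926779

L=335.157 V=1052.927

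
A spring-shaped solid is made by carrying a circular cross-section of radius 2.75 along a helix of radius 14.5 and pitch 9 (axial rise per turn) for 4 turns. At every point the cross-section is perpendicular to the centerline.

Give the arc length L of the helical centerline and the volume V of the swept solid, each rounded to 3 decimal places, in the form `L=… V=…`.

2πR = 2π·14.5 = 91.106187
per-turn = √(91.106187² + 9²) = √(8300.3373 + 81) = √8381.3373 = 91.549644
L = 4 × 91.549644 = 366.198576
V = π·2.75² × L = 23.758294 × 366.198576 = 8700.253585

L=366.199 V=8700.254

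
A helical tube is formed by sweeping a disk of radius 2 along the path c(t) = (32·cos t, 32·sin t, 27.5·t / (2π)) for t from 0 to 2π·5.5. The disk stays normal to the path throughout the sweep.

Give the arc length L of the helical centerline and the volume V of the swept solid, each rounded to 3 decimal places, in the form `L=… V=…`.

2πR = 2π·32 = 201.061930
per-turn = √(201.061930² + 27.5²) = √(40425.8996 + 756.25) = √41182.1496 = 202.933855
L = 5.5 × 202.933855 = 1116.136204
V = π·2² × L = 12.566371 × 1116.136204 = 14025.781197

L=1116.136 V=14025.781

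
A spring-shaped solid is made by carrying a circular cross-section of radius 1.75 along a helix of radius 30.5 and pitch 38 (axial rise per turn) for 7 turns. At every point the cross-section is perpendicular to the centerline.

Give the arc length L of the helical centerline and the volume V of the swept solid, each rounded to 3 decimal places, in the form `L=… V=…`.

2πR = 2π·30.5 = 191.637152
per-turn = √(191.637152² + 38²) = √(36724.7980 + 1444) = √38168.7980 = 195.368365
L = 7 × 195.368365 = 1367.578554
V = π·1.75² × L = 9.621128 × 1367.578554 = 13157.647635

L=1367.579 V=13157.648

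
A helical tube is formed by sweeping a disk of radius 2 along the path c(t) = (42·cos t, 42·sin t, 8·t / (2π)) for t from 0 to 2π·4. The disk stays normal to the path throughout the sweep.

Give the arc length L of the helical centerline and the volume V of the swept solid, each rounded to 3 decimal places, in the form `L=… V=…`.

L=1056.060 V=13270.842

2πR = 2π·42 = 263.893783
per-turn = √(263.893783² + 8²) = √(69639.9287 + 64) = √69703.9287 = 264.015016
L = 4 × 264.015016 = 1056.060064
V = π·2² × L = 12.566371 × 1056.060064 = 13270.842153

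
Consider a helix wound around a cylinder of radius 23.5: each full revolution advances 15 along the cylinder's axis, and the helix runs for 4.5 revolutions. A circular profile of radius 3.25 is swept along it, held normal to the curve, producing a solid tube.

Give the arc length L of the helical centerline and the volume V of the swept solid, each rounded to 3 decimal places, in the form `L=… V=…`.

2πR = 2π·23.5 = 147.654855
per-turn = √(147.654855² + 15²) = √(21801.9561 + 225) = √22026.9561 = 148.414811
L = 4.5 × 148.414811 = 667.866649
V = π·3.25² × L = 33.183072 × 667.866649 = 22161.867385

L=667.867 V=22161.867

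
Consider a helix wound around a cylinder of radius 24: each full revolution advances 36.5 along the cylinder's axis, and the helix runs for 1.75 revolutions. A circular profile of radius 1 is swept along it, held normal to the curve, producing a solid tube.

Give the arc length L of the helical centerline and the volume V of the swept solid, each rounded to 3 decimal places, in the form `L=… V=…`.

2πR = 2π·24 = 150.796447
per-turn = √(150.796447² + 36.5²) = √(22739.5685 + 1332.25) = √24071.8185 = 155.150954
L = 1.75 × 155.150954 = 271.514170
V = π·1² × L = 3.141593 × 271.514170 = 852.986920

L=271.514 V=852.987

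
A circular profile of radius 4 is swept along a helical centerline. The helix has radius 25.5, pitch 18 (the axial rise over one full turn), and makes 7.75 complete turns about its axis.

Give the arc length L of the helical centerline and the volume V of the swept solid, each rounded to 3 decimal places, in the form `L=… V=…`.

L=1249.526 V=62808.026

2πR = 2π·25.5 = 160.221225
per-turn = √(160.221225² + 18²) = √(25670.8410 + 324) = √25994.8410 = 161.229157
L = 7.75 × 161.229157 = 1249.525966
V = π·4² × L = 50.265482 × 1249.525966 = 62808.025538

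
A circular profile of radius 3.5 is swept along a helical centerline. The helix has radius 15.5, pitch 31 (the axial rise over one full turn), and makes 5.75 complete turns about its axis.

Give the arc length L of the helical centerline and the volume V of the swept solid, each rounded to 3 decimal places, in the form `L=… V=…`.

2πR = 2π·15.5 = 97.389372
per-turn = √(97.389372² + 31²) = √(9484.6898 + 961) = √10445.6898 = 102.204158
L = 5.75 × 102.204158 = 587.673906
V = π·3.5² × L = 38.484510 × 587.673906 = 22616.342322

L=587.674 V=22616.342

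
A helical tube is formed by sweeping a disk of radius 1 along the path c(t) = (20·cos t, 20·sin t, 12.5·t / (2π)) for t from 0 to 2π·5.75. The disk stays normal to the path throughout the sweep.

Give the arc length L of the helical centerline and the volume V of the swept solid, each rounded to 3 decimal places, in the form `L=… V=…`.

2πR = 2π·20 = 125.663706
per-turn = √(125.663706² + 12.5²) = √(15791.3670 + 156.25) = √15947.6170 = 126.283875
L = 5.75 × 126.283875 = 726.132280
V = π·1² × L = 3.141593 × 726.132280 = 2281.211837

L=726.132 V=2281.212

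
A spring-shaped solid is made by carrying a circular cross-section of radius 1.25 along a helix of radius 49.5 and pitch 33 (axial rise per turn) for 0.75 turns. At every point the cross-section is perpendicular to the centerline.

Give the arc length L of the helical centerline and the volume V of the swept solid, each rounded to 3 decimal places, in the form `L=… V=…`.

2πR = 2π·49.5 = 311.017673
per-turn = √(311.017673² + 33²) = √(96731.9927 + 1089) = √97820.9927 = 312.763477
L = 0.75 × 312.763477 = 234.572608
V = π·1.25² × L = 4.908739 × 234.572608 = 1151.455597

L=234.573 V=1151.456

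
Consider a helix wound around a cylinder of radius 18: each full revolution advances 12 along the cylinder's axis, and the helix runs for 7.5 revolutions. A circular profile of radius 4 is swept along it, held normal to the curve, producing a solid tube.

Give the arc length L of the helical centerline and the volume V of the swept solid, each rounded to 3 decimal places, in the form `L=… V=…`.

L=852.991 V=42876.019

2πR = 2π·18 = 113.097336
per-turn = √(113.097336² + 12²) = √(12791.0073 + 144) = √12935.0073 = 113.732174
L = 7.5 × 113.732174 = 852.991302
V = π·4² × L = 50.265482 × 852.991302 = 42876.019314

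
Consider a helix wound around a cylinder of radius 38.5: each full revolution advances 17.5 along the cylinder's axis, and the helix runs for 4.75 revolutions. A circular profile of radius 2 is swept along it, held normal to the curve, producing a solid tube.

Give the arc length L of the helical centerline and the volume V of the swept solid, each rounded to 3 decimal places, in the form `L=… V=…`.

2πR = 2π·38.5 = 241.902634
per-turn = √(241.902634² + 17.5²) = √(58516.8845 + 306.25) = √58823.1345 = 242.534811
L = 4.75 × 242.534811 = 1152.040352
V = π·2² × L = 12.566371 × 1152.040352 = 14476.966023

L=1152.040 V=14476.966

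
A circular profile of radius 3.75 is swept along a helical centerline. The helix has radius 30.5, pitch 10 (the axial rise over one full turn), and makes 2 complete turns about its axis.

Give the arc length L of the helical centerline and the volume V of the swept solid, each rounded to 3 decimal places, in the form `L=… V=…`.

2πR = 2π·30.5 = 191.637152
per-turn = √(191.637152² + 10²) = √(36724.7980 + 100) = √36824.7980 = 191.897884
L = 2 × 191.897884 = 383.795768
V = π·3.75² × L = 44.178647 × 383.795768 = 16955.577657

L=383.796 V=16955.578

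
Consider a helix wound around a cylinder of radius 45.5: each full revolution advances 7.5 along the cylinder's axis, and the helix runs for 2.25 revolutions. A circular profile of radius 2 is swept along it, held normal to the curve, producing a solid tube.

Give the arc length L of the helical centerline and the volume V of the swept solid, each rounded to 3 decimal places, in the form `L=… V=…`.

L=643.462 V=8085.987

2πR = 2π·45.5 = 285.884931
per-turn = √(285.884931² + 7.5²) = √(81730.1940 + 56.25) = √81786.4440 = 285.983293
L = 2.25 × 285.983293 = 643.462410
V = π·2² × L = 12.566371 × 643.462410 = 8085.987119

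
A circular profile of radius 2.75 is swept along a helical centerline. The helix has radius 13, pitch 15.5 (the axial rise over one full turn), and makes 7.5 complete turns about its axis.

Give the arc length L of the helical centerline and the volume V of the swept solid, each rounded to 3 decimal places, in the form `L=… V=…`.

2πR = 2π·13 = 81.681409
per-turn = √(81.681409² + 15.5²) = √(6671.8526 + 240.25) = √6912.1026 = 83.139056
L = 7.5 × 83.139056 = 623.542917
V = π·2.75² × L = 23.758294 × 623.542917 = 14814.316230

L=623.543 V=14814.316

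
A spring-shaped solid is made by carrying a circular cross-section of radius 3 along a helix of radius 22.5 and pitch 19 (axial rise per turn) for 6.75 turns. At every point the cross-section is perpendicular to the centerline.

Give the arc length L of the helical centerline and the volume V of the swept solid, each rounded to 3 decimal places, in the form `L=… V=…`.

L=962.838 V=27223.616

2πR = 2π·22.5 = 141.371669
per-turn = √(141.371669² + 19²) = √(19985.9489 + 361) = √20346.9489 = 142.642732
L = 6.75 × 142.642732 = 962.838439
V = π·3² × L = 28.274334 × 962.838439 = 27223.615502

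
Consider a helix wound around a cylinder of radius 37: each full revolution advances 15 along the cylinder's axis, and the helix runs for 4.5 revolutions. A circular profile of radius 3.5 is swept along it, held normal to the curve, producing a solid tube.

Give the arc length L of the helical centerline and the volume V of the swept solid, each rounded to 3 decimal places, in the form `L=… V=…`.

L=1048.326 V=40344.302

2πR = 2π·37 = 232.477856
per-turn = √(232.477856² + 15²) = √(54045.9537 + 225) = √54270.9537 = 232.961271
L = 4.5 × 232.961271 = 1048.325719
V = π·3.5² × L = 38.484510 × 1048.325719 = 40344.301610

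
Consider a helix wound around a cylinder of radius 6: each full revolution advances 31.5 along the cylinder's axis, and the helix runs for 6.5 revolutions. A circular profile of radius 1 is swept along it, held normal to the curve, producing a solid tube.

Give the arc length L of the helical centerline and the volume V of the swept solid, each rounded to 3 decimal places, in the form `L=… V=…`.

L=319.326 V=1003.193

2πR = 2π·6 = 37.699112
per-turn = √(37.699112² + 31.5²) = √(1421.2230 + 992.25) = √2413.4730 = 49.127111
L = 6.5 × 49.127111 = 319.326221
V = π·1² × L = 3.141593 × 319.326221 = 1003.192911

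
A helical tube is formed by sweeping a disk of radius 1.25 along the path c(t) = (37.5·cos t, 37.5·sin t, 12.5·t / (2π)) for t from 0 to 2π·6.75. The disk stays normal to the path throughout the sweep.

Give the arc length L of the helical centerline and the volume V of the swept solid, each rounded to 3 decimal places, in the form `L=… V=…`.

L=1592.668 V=7817.990

2πR = 2π·37.5 = 235.619449
per-turn = √(235.619449² + 12.5²) = √(55516.5248 + 156.25) = √55672.7748 = 235.950789
L = 6.75 × 235.950789 = 1592.667825
V = π·1.25² × L = 4.908739 × 1592.667825 = 7817.989903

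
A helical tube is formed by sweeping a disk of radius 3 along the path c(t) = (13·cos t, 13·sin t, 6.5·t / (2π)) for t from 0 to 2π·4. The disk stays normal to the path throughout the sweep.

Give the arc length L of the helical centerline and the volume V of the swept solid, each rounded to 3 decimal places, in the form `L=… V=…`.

2πR = 2π·13 = 81.681409
per-turn = √(81.681409² + 6.5²) = √(6671.8526 + 42.25) = √6714.1026 = 81.939628
L = 4 × 81.939628 = 327.758510
V = π·3² × L = 28.274334 × 327.758510 = 9267.153559

L=327.759 V=9267.154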